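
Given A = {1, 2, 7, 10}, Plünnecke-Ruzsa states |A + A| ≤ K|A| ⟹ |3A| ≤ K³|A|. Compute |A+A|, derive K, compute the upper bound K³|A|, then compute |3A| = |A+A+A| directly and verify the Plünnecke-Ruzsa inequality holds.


|A| = 4.
Step 1: Compute A + A by enumerating all 16 pairs.
A + A = {2, 3, 4, 8, 9, 11, 12, 14, 17, 20}, so |A + A| = 10.
Step 2: Doubling constant K = |A + A|/|A| = 10/4 = 10/4 ≈ 2.5000.
Step 3: Plünnecke-Ruzsa gives |3A| ≤ K³·|A| = (2.5000)³ · 4 ≈ 62.5000.
Step 4: Compute 3A = A + A + A directly by enumerating all triples (a,b,c) ∈ A³; |3A| = 19.
Step 5: Check 19 ≤ 62.5000? Yes ✓.

K = 10/4, Plünnecke-Ruzsa bound K³|A| ≈ 62.5000, |3A| = 19, inequality holds.


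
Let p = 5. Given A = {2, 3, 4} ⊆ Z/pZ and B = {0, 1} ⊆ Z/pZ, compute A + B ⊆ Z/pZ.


Work in Z/5Z: reduce every sum a + b modulo 5.
Enumerate all 6 pairs:
a = 2: 2+0=2, 2+1=3
a = 3: 3+0=3, 3+1=4
a = 4: 4+0=4, 4+1=0
Distinct residues collected: {0, 2, 3, 4}
|A + B| = 4 (out of 5 total residues).

A + B = {0, 2, 3, 4}


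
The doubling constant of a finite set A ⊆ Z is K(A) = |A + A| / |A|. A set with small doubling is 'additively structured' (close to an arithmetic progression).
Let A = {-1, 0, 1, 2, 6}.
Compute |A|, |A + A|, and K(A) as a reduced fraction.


|A| = 5.
Compute A + A by enumerating all 25 pairs.
A + A = {-2, -1, 0, 1, 2, 3, 4, 5, 6, 7, 8, 12}, so |A + A| = 12.
K = |A + A| / |A| = 12/5 (already in lowest terms) ≈ 2.4000.
Reference: AP of size 5 gives K = 9/5 ≈ 1.8000; a fully generic set of size 5 gives K ≈ 3.0000.

|A| = 5, |A + A| = 12, K = 12/5.


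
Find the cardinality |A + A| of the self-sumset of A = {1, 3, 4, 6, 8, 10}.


A + A = {a + a' : a, a' ∈ A}; |A| = 6.
General bounds: 2|A| - 1 ≤ |A + A| ≤ |A|(|A|+1)/2, i.e. 11 ≤ |A + A| ≤ 21.
Lower bound 2|A|-1 is attained iff A is an arithmetic progression.
Enumerate sums a + a' for a ≤ a' (symmetric, so this suffices):
a = 1: 1+1=2, 1+3=4, 1+4=5, 1+6=7, 1+8=9, 1+10=11
a = 3: 3+3=6, 3+4=7, 3+6=9, 3+8=11, 3+10=13
a = 4: 4+4=8, 4+6=10, 4+8=12, 4+10=14
a = 6: 6+6=12, 6+8=14, 6+10=16
a = 8: 8+8=16, 8+10=18
a = 10: 10+10=20
Distinct sums: {2, 4, 5, 6, 7, 8, 9, 10, 11, 12, 13, 14, 16, 18, 20}
|A + A| = 15

|A + A| = 15


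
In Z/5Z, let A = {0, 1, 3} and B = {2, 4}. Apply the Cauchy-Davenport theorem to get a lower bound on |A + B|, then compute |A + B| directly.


Cauchy-Davenport: |A + B| ≥ min(p, |A| + |B| - 1) for A, B nonempty in Z/pZ.
|A| = 3, |B| = 2, p = 5.
CD lower bound = min(5, 3 + 2 - 1) = min(5, 4) = 4.
Compute A + B mod 5 directly:
a = 0: 0+2=2, 0+4=4
a = 1: 1+2=3, 1+4=0
a = 3: 3+2=0, 3+4=2
A + B = {0, 2, 3, 4}, so |A + B| = 4.
Verify: 4 ≥ 4? Yes ✓.

CD lower bound = 4, actual |A + B| = 4.


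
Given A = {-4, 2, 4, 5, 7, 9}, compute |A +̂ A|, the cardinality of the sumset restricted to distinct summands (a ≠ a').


Restricted sumset: A +̂ A = {a + a' : a ∈ A, a' ∈ A, a ≠ a'}.
Equivalently, take A + A and drop any sum 2a that is achievable ONLY as a + a for a ∈ A (i.e. sums representable only with equal summands).
Enumerate pairs (a, a') with a < a' (symmetric, so each unordered pair gives one sum; this covers all a ≠ a'):
  -4 + 2 = -2
  -4 + 4 = 0
  -4 + 5 = 1
  -4 + 7 = 3
  -4 + 9 = 5
  2 + 4 = 6
  2 + 5 = 7
  2 + 7 = 9
  2 + 9 = 11
  4 + 5 = 9
  4 + 7 = 11
  4 + 9 = 13
  5 + 7 = 12
  5 + 9 = 14
  7 + 9 = 16
Collected distinct sums: {-2, 0, 1, 3, 5, 6, 7, 9, 11, 12, 13, 14, 16}
|A +̂ A| = 13
(Reference bound: |A +̂ A| ≥ 2|A| - 3 for |A| ≥ 2, with |A| = 6 giving ≥ 9.)

|A +̂ A| = 13


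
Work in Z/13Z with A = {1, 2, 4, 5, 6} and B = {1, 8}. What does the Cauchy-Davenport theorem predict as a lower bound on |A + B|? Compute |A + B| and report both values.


Cauchy-Davenport: |A + B| ≥ min(p, |A| + |B| - 1) for A, B nonempty in Z/pZ.
|A| = 5, |B| = 2, p = 13.
CD lower bound = min(13, 5 + 2 - 1) = min(13, 6) = 6.
Compute A + B mod 13 directly:
a = 1: 1+1=2, 1+8=9
a = 2: 2+1=3, 2+8=10
a = 4: 4+1=5, 4+8=12
a = 5: 5+1=6, 5+8=0
a = 6: 6+1=7, 6+8=1
A + B = {0, 1, 2, 3, 5, 6, 7, 9, 10, 12}, so |A + B| = 10.
Verify: 10 ≥ 6? Yes ✓.

CD lower bound = 6, actual |A + B| = 10.


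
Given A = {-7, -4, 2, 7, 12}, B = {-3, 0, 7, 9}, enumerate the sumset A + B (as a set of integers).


A + B = {a + b : a ∈ A, b ∈ B}.
Enumerate all |A|·|B| = 5·4 = 20 pairs (a, b) and collect distinct sums.
a = -7: -7+-3=-10, -7+0=-7, -7+7=0, -7+9=2
a = -4: -4+-3=-7, -4+0=-4, -4+7=3, -4+9=5
a = 2: 2+-3=-1, 2+0=2, 2+7=9, 2+9=11
a = 7: 7+-3=4, 7+0=7, 7+7=14, 7+9=16
a = 12: 12+-3=9, 12+0=12, 12+7=19, 12+9=21
Collecting distinct sums: A + B = {-10, -7, -4, -1, 0, 2, 3, 4, 5, 7, 9, 11, 12, 14, 16, 19, 21}
|A + B| = 17

A + B = {-10, -7, -4, -1, 0, 2, 3, 4, 5, 7, 9, 11, 12, 14, 16, 19, 21}


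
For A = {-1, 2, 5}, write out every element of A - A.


A - A = {a - a' : a, a' ∈ A}.
Compute a - a' for each ordered pair (a, a'):
a = -1: -1--1=0, -1-2=-3, -1-5=-6
a = 2: 2--1=3, 2-2=0, 2-5=-3
a = 5: 5--1=6, 5-2=3, 5-5=0
Collecting distinct values (and noting 0 appears from a-a):
A - A = {-6, -3, 0, 3, 6}
|A - A| = 5

A - A = {-6, -3, 0, 3, 6}


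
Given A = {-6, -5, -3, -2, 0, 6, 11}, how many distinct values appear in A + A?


A + A = {a + a' : a, a' ∈ A}; |A| = 7.
General bounds: 2|A| - 1 ≤ |A + A| ≤ |A|(|A|+1)/2, i.e. 13 ≤ |A + A| ≤ 28.
Lower bound 2|A|-1 is attained iff A is an arithmetic progression.
Enumerate sums a + a' for a ≤ a' (symmetric, so this suffices):
a = -6: -6+-6=-12, -6+-5=-11, -6+-3=-9, -6+-2=-8, -6+0=-6, -6+6=0, -6+11=5
a = -5: -5+-5=-10, -5+-3=-8, -5+-2=-7, -5+0=-5, -5+6=1, -5+11=6
a = -3: -3+-3=-6, -3+-2=-5, -3+0=-3, -3+6=3, -3+11=8
a = -2: -2+-2=-4, -2+0=-2, -2+6=4, -2+11=9
a = 0: 0+0=0, 0+6=6, 0+11=11
a = 6: 6+6=12, 6+11=17
a = 11: 11+11=22
Distinct sums: {-12, -11, -10, -9, -8, -7, -6, -5, -4, -3, -2, 0, 1, 3, 4, 5, 6, 8, 9, 11, 12, 17, 22}
|A + A| = 23

|A + A| = 23


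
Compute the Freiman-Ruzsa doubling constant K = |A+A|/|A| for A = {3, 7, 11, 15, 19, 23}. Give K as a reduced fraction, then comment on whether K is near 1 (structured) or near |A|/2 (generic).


|A| = 6.
Compute A + A by enumerating all 36 pairs.
A + A = {6, 10, 14, 18, 22, 26, 30, 34, 38, 42, 46}, so |A + A| = 11.
K = |A + A| / |A| = 11/6 (already in lowest terms) ≈ 1.8333.
Reference: AP of size 6 gives K = 11/6 ≈ 1.8333; a fully generic set of size 6 gives K ≈ 3.5000.

|A| = 6, |A + A| = 11, K = 11/6.


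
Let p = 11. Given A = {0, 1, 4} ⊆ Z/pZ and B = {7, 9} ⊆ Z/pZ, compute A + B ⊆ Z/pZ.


Work in Z/11Z: reduce every sum a + b modulo 11.
Enumerate all 6 pairs:
a = 0: 0+7=7, 0+9=9
a = 1: 1+7=8, 1+9=10
a = 4: 4+7=0, 4+9=2
Distinct residues collected: {0, 2, 7, 8, 9, 10}
|A + B| = 6 (out of 11 total residues).

A + B = {0, 2, 7, 8, 9, 10}


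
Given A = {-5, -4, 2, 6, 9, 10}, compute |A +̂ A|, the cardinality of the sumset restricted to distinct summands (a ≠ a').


Restricted sumset: A +̂ A = {a + a' : a ∈ A, a' ∈ A, a ≠ a'}.
Equivalently, take A + A and drop any sum 2a that is achievable ONLY as a + a for a ∈ A (i.e. sums representable only with equal summands).
Enumerate pairs (a, a') with a < a' (symmetric, so each unordered pair gives one sum; this covers all a ≠ a'):
  -5 + -4 = -9
  -5 + 2 = -3
  -5 + 6 = 1
  -5 + 9 = 4
  -5 + 10 = 5
  -4 + 2 = -2
  -4 + 6 = 2
  -4 + 9 = 5
  -4 + 10 = 6
  2 + 6 = 8
  2 + 9 = 11
  2 + 10 = 12
  6 + 9 = 15
  6 + 10 = 16
  9 + 10 = 19
Collected distinct sums: {-9, -3, -2, 1, 2, 4, 5, 6, 8, 11, 12, 15, 16, 19}
|A +̂ A| = 14
(Reference bound: |A +̂ A| ≥ 2|A| - 3 for |A| ≥ 2, with |A| = 6 giving ≥ 9.)

|A +̂ A| = 14


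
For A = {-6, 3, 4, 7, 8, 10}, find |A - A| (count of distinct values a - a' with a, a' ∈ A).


A - A = {a - a' : a, a' ∈ A}; |A| = 6.
Bounds: 2|A|-1 ≤ |A - A| ≤ |A|² - |A| + 1, i.e. 11 ≤ |A - A| ≤ 31.
Note: 0 ∈ A - A always (from a - a). The set is symmetric: if d ∈ A - A then -d ∈ A - A.
Enumerate nonzero differences d = a - a' with a > a' (then include -d):
Positive differences: {1, 2, 3, 4, 5, 6, 7, 9, 10, 13, 14, 16}
Full difference set: {0} ∪ (positive diffs) ∪ (negative diffs).
|A - A| = 1 + 2·12 = 25 (matches direct enumeration: 25).

|A - A| = 25


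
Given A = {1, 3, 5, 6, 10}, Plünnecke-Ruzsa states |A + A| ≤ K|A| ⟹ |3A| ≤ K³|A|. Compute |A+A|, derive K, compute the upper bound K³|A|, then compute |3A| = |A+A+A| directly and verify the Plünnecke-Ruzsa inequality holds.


|A| = 5.
Step 1: Compute A + A by enumerating all 25 pairs.
A + A = {2, 4, 6, 7, 8, 9, 10, 11, 12, 13, 15, 16, 20}, so |A + A| = 13.
Step 2: Doubling constant K = |A + A|/|A| = 13/5 = 13/5 ≈ 2.6000.
Step 3: Plünnecke-Ruzsa gives |3A| ≤ K³·|A| = (2.6000)³ · 5 ≈ 87.8800.
Step 4: Compute 3A = A + A + A directly by enumerating all triples (a,b,c) ∈ A³; |3A| = 22.
Step 5: Check 22 ≤ 87.8800? Yes ✓.

K = 13/5, Plünnecke-Ruzsa bound K³|A| ≈ 87.8800, |3A| = 22, inequality holds.


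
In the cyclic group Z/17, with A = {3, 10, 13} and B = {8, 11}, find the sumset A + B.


Work in Z/17Z: reduce every sum a + b modulo 17.
Enumerate all 6 pairs:
a = 3: 3+8=11, 3+11=14
a = 10: 10+8=1, 10+11=4
a = 13: 13+8=4, 13+11=7
Distinct residues collected: {1, 4, 7, 11, 14}
|A + B| = 5 (out of 17 total residues).

A + B = {1, 4, 7, 11, 14}


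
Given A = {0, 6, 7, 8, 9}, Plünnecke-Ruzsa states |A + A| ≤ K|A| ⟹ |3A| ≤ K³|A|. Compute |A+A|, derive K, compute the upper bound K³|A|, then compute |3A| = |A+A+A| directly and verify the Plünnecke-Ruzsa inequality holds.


|A| = 5.
Step 1: Compute A + A by enumerating all 25 pairs.
A + A = {0, 6, 7, 8, 9, 12, 13, 14, 15, 16, 17, 18}, so |A + A| = 12.
Step 2: Doubling constant K = |A + A|/|A| = 12/5 = 12/5 ≈ 2.4000.
Step 3: Plünnecke-Ruzsa gives |3A| ≤ K³·|A| = (2.4000)³ · 5 ≈ 69.1200.
Step 4: Compute 3A = A + A + A directly by enumerating all triples (a,b,c) ∈ A³; |3A| = 21.
Step 5: Check 21 ≤ 69.1200? Yes ✓.

K = 12/5, Plünnecke-Ruzsa bound K³|A| ≈ 69.1200, |3A| = 21, inequality holds.


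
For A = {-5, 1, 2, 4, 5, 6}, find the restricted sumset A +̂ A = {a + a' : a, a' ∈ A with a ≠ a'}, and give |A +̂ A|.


Restricted sumset: A +̂ A = {a + a' : a ∈ A, a' ∈ A, a ≠ a'}.
Equivalently, take A + A and drop any sum 2a that is achievable ONLY as a + a for a ∈ A (i.e. sums representable only with equal summands).
Enumerate pairs (a, a') with a < a' (symmetric, so each unordered pair gives one sum; this covers all a ≠ a'):
  -5 + 1 = -4
  -5 + 2 = -3
  -5 + 4 = -1
  -5 + 5 = 0
  -5 + 6 = 1
  1 + 2 = 3
  1 + 4 = 5
  1 + 5 = 6
  1 + 6 = 7
  2 + 4 = 6
  2 + 5 = 7
  2 + 6 = 8
  4 + 5 = 9
  4 + 6 = 10
  5 + 6 = 11
Collected distinct sums: {-4, -3, -1, 0, 1, 3, 5, 6, 7, 8, 9, 10, 11}
|A +̂ A| = 13
(Reference bound: |A +̂ A| ≥ 2|A| - 3 for |A| ≥ 2, with |A| = 6 giving ≥ 9.)

|A +̂ A| = 13


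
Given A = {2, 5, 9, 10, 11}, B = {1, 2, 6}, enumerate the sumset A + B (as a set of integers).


A + B = {a + b : a ∈ A, b ∈ B}.
Enumerate all |A|·|B| = 5·3 = 15 pairs (a, b) and collect distinct sums.
a = 2: 2+1=3, 2+2=4, 2+6=8
a = 5: 5+1=6, 5+2=7, 5+6=11
a = 9: 9+1=10, 9+2=11, 9+6=15
a = 10: 10+1=11, 10+2=12, 10+6=16
a = 11: 11+1=12, 11+2=13, 11+6=17
Collecting distinct sums: A + B = {3, 4, 6, 7, 8, 10, 11, 12, 13, 15, 16, 17}
|A + B| = 12

A + B = {3, 4, 6, 7, 8, 10, 11, 12, 13, 15, 16, 17}


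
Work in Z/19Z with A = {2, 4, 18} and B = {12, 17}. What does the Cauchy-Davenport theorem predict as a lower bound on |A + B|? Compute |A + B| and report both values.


Cauchy-Davenport: |A + B| ≥ min(p, |A| + |B| - 1) for A, B nonempty in Z/pZ.
|A| = 3, |B| = 2, p = 19.
CD lower bound = min(19, 3 + 2 - 1) = min(19, 4) = 4.
Compute A + B mod 19 directly:
a = 2: 2+12=14, 2+17=0
a = 4: 4+12=16, 4+17=2
a = 18: 18+12=11, 18+17=16
A + B = {0, 2, 11, 14, 16}, so |A + B| = 5.
Verify: 5 ≥ 4? Yes ✓.

CD lower bound = 4, actual |A + B| = 5.


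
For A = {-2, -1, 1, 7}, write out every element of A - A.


A - A = {a - a' : a, a' ∈ A}.
Compute a - a' for each ordered pair (a, a'):
a = -2: -2--2=0, -2--1=-1, -2-1=-3, -2-7=-9
a = -1: -1--2=1, -1--1=0, -1-1=-2, -1-7=-8
a = 1: 1--2=3, 1--1=2, 1-1=0, 1-7=-6
a = 7: 7--2=9, 7--1=8, 7-1=6, 7-7=0
Collecting distinct values (and noting 0 appears from a-a):
A - A = {-9, -8, -6, -3, -2, -1, 0, 1, 2, 3, 6, 8, 9}
|A - A| = 13

A - A = {-9, -8, -6, -3, -2, -1, 0, 1, 2, 3, 6, 8, 9}


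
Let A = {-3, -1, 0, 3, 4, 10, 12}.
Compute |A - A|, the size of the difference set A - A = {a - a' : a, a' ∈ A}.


A - A = {a - a' : a, a' ∈ A}; |A| = 7.
Bounds: 2|A|-1 ≤ |A - A| ≤ |A|² - |A| + 1, i.e. 13 ≤ |A - A| ≤ 43.
Note: 0 ∈ A - A always (from a - a). The set is symmetric: if d ∈ A - A then -d ∈ A - A.
Enumerate nonzero differences d = a - a' with a > a' (then include -d):
Positive differences: {1, 2, 3, 4, 5, 6, 7, 8, 9, 10, 11, 12, 13, 15}
Full difference set: {0} ∪ (positive diffs) ∪ (negative diffs).
|A - A| = 1 + 2·14 = 29 (matches direct enumeration: 29).

|A - A| = 29


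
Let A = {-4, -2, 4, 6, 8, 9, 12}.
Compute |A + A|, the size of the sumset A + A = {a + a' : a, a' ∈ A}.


A + A = {a + a' : a, a' ∈ A}; |A| = 7.
General bounds: 2|A| - 1 ≤ |A + A| ≤ |A|(|A|+1)/2, i.e. 13 ≤ |A + A| ≤ 28.
Lower bound 2|A|-1 is attained iff A is an arithmetic progression.
Enumerate sums a + a' for a ≤ a' (symmetric, so this suffices):
a = -4: -4+-4=-8, -4+-2=-6, -4+4=0, -4+6=2, -4+8=4, -4+9=5, -4+12=8
a = -2: -2+-2=-4, -2+4=2, -2+6=4, -2+8=6, -2+9=7, -2+12=10
a = 4: 4+4=8, 4+6=10, 4+8=12, 4+9=13, 4+12=16
a = 6: 6+6=12, 6+8=14, 6+9=15, 6+12=18
a = 8: 8+8=16, 8+9=17, 8+12=20
a = 9: 9+9=18, 9+12=21
a = 12: 12+12=24
Distinct sums: {-8, -6, -4, 0, 2, 4, 5, 6, 7, 8, 10, 12, 13, 14, 15, 16, 17, 18, 20, 21, 24}
|A + A| = 21

|A + A| = 21


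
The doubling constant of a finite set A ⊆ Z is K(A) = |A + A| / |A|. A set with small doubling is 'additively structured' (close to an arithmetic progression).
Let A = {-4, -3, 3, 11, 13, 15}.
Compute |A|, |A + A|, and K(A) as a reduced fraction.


|A| = 6.
Compute A + A by enumerating all 36 pairs.
A + A = {-8, -7, -6, -1, 0, 6, 7, 8, 9, 10, 11, 12, 14, 16, 18, 22, 24, 26, 28, 30}, so |A + A| = 20.
K = |A + A| / |A| = 20/6 = 10/3 ≈ 3.3333.
Reference: AP of size 6 gives K = 11/6 ≈ 1.8333; a fully generic set of size 6 gives K ≈ 3.5000.

|A| = 6, |A + A| = 20, K = 20/6 = 10/3.


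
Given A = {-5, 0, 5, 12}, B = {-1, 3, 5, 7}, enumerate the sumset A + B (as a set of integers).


A + B = {a + b : a ∈ A, b ∈ B}.
Enumerate all |A|·|B| = 4·4 = 16 pairs (a, b) and collect distinct sums.
a = -5: -5+-1=-6, -5+3=-2, -5+5=0, -5+7=2
a = 0: 0+-1=-1, 0+3=3, 0+5=5, 0+7=7
a = 5: 5+-1=4, 5+3=8, 5+5=10, 5+7=12
a = 12: 12+-1=11, 12+3=15, 12+5=17, 12+7=19
Collecting distinct sums: A + B = {-6, -2, -1, 0, 2, 3, 4, 5, 7, 8, 10, 11, 12, 15, 17, 19}
|A + B| = 16

A + B = {-6, -2, -1, 0, 2, 3, 4, 5, 7, 8, 10, 11, 12, 15, 17, 19}


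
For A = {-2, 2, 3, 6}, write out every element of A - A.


A - A = {a - a' : a, a' ∈ A}.
Compute a - a' for each ordered pair (a, a'):
a = -2: -2--2=0, -2-2=-4, -2-3=-5, -2-6=-8
a = 2: 2--2=4, 2-2=0, 2-3=-1, 2-6=-4
a = 3: 3--2=5, 3-2=1, 3-3=0, 3-6=-3
a = 6: 6--2=8, 6-2=4, 6-3=3, 6-6=0
Collecting distinct values (and noting 0 appears from a-a):
A - A = {-8, -5, -4, -3, -1, 0, 1, 3, 4, 5, 8}
|A - A| = 11

A - A = {-8, -5, -4, -3, -1, 0, 1, 3, 4, 5, 8}


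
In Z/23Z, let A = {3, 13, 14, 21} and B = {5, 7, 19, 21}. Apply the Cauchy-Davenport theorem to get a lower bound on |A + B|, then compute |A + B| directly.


Cauchy-Davenport: |A + B| ≥ min(p, |A| + |B| - 1) for A, B nonempty in Z/pZ.
|A| = 4, |B| = 4, p = 23.
CD lower bound = min(23, 4 + 4 - 1) = min(23, 7) = 7.
Compute A + B mod 23 directly:
a = 3: 3+5=8, 3+7=10, 3+19=22, 3+21=1
a = 13: 13+5=18, 13+7=20, 13+19=9, 13+21=11
a = 14: 14+5=19, 14+7=21, 14+19=10, 14+21=12
a = 21: 21+5=3, 21+7=5, 21+19=17, 21+21=19
A + B = {1, 3, 5, 8, 9, 10, 11, 12, 17, 18, 19, 20, 21, 22}, so |A + B| = 14.
Verify: 14 ≥ 7? Yes ✓.

CD lower bound = 7, actual |A + B| = 14.


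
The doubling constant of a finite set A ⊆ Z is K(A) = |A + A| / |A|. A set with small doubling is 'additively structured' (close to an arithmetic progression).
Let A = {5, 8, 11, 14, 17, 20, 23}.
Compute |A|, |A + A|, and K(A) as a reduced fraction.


|A| = 7.
Compute A + A by enumerating all 49 pairs.
A + A = {10, 13, 16, 19, 22, 25, 28, 31, 34, 37, 40, 43, 46}, so |A + A| = 13.
K = |A + A| / |A| = 13/7 (already in lowest terms) ≈ 1.8571.
Reference: AP of size 7 gives K = 13/7 ≈ 1.8571; a fully generic set of size 7 gives K ≈ 4.0000.

|A| = 7, |A + A| = 13, K = 13/7.


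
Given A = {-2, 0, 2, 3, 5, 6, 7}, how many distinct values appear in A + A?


A + A = {a + a' : a, a' ∈ A}; |A| = 7.
General bounds: 2|A| - 1 ≤ |A + A| ≤ |A|(|A|+1)/2, i.e. 13 ≤ |A + A| ≤ 28.
Lower bound 2|A|-1 is attained iff A is an arithmetic progression.
Enumerate sums a + a' for a ≤ a' (symmetric, so this suffices):
a = -2: -2+-2=-4, -2+0=-2, -2+2=0, -2+3=1, -2+5=3, -2+6=4, -2+7=5
a = 0: 0+0=0, 0+2=2, 0+3=3, 0+5=5, 0+6=6, 0+7=7
a = 2: 2+2=4, 2+3=5, 2+5=7, 2+6=8, 2+7=9
a = 3: 3+3=6, 3+5=8, 3+6=9, 3+7=10
a = 5: 5+5=10, 5+6=11, 5+7=12
a = 6: 6+6=12, 6+7=13
a = 7: 7+7=14
Distinct sums: {-4, -2, 0, 1, 2, 3, 4, 5, 6, 7, 8, 9, 10, 11, 12, 13, 14}
|A + A| = 17

|A + A| = 17


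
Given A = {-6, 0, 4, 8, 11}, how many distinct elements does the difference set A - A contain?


A - A = {a - a' : a, a' ∈ A}; |A| = 5.
Bounds: 2|A|-1 ≤ |A - A| ≤ |A|² - |A| + 1, i.e. 9 ≤ |A - A| ≤ 21.
Note: 0 ∈ A - A always (from a - a). The set is symmetric: if d ∈ A - A then -d ∈ A - A.
Enumerate nonzero differences d = a - a' with a > a' (then include -d):
Positive differences: {3, 4, 6, 7, 8, 10, 11, 14, 17}
Full difference set: {0} ∪ (positive diffs) ∪ (negative diffs).
|A - A| = 1 + 2·9 = 19 (matches direct enumeration: 19).

|A - A| = 19


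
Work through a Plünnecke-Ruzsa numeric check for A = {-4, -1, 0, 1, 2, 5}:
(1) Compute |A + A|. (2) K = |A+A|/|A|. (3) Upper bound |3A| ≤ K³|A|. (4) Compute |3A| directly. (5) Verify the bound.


|A| = 6.
Step 1: Compute A + A by enumerating all 36 pairs.
A + A = {-8, -5, -4, -3, -2, -1, 0, 1, 2, 3, 4, 5, 6, 7, 10}, so |A + A| = 15.
Step 2: Doubling constant K = |A + A|/|A| = 15/6 = 15/6 ≈ 2.5000.
Step 3: Plünnecke-Ruzsa gives |3A| ≤ K³·|A| = (2.5000)³ · 6 ≈ 93.7500.
Step 4: Compute 3A = A + A + A directly by enumerating all triples (a,b,c) ∈ A³; |3A| = 24.
Step 5: Check 24 ≤ 93.7500? Yes ✓.

K = 15/6, Plünnecke-Ruzsa bound K³|A| ≈ 93.7500, |3A| = 24, inequality holds.


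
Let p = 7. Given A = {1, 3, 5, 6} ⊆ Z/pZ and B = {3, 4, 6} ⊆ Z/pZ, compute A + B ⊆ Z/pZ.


Work in Z/7Z: reduce every sum a + b modulo 7.
Enumerate all 12 pairs:
a = 1: 1+3=4, 1+4=5, 1+6=0
a = 3: 3+3=6, 3+4=0, 3+6=2
a = 5: 5+3=1, 5+4=2, 5+6=4
a = 6: 6+3=2, 6+4=3, 6+6=5
Distinct residues collected: {0, 1, 2, 3, 4, 5, 6}
|A + B| = 7 (out of 7 total residues).

A + B = {0, 1, 2, 3, 4, 5, 6}


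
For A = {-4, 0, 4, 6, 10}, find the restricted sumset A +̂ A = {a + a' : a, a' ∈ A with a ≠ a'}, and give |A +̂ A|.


Restricted sumset: A +̂ A = {a + a' : a ∈ A, a' ∈ A, a ≠ a'}.
Equivalently, take A + A and drop any sum 2a that is achievable ONLY as a + a for a ∈ A (i.e. sums representable only with equal summands).
Enumerate pairs (a, a') with a < a' (symmetric, so each unordered pair gives one sum; this covers all a ≠ a'):
  -4 + 0 = -4
  -4 + 4 = 0
  -4 + 6 = 2
  -4 + 10 = 6
  0 + 4 = 4
  0 + 6 = 6
  0 + 10 = 10
  4 + 6 = 10
  4 + 10 = 14
  6 + 10 = 16
Collected distinct sums: {-4, 0, 2, 4, 6, 10, 14, 16}
|A +̂ A| = 8
(Reference bound: |A +̂ A| ≥ 2|A| - 3 for |A| ≥ 2, with |A| = 5 giving ≥ 7.)

|A +̂ A| = 8


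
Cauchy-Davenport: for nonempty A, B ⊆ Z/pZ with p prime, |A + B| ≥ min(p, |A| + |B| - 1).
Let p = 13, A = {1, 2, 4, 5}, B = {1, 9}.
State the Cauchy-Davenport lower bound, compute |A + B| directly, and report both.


Cauchy-Davenport: |A + B| ≥ min(p, |A| + |B| - 1) for A, B nonempty in Z/pZ.
|A| = 4, |B| = 2, p = 13.
CD lower bound = min(13, 4 + 2 - 1) = min(13, 5) = 5.
Compute A + B mod 13 directly:
a = 1: 1+1=2, 1+9=10
a = 2: 2+1=3, 2+9=11
a = 4: 4+1=5, 4+9=0
a = 5: 5+1=6, 5+9=1
A + B = {0, 1, 2, 3, 5, 6, 10, 11}, so |A + B| = 8.
Verify: 8 ≥ 5? Yes ✓.

CD lower bound = 5, actual |A + B| = 8.


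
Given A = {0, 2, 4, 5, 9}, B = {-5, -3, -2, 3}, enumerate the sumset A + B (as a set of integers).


A + B = {a + b : a ∈ A, b ∈ B}.
Enumerate all |A|·|B| = 5·4 = 20 pairs (a, b) and collect distinct sums.
a = 0: 0+-5=-5, 0+-3=-3, 0+-2=-2, 0+3=3
a = 2: 2+-5=-3, 2+-3=-1, 2+-2=0, 2+3=5
a = 4: 4+-5=-1, 4+-3=1, 4+-2=2, 4+3=7
a = 5: 5+-5=0, 5+-3=2, 5+-2=3, 5+3=8
a = 9: 9+-5=4, 9+-3=6, 9+-2=7, 9+3=12
Collecting distinct sums: A + B = {-5, -3, -2, -1, 0, 1, 2, 3, 4, 5, 6, 7, 8, 12}
|A + B| = 14

A + B = {-5, -3, -2, -1, 0, 1, 2, 3, 4, 5, 6, 7, 8, 12}


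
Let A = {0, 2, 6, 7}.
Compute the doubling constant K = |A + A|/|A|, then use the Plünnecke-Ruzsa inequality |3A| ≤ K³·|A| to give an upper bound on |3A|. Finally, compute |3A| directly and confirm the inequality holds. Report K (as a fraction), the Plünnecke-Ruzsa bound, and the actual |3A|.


|A| = 4.
Step 1: Compute A + A by enumerating all 16 pairs.
A + A = {0, 2, 4, 6, 7, 8, 9, 12, 13, 14}, so |A + A| = 10.
Step 2: Doubling constant K = |A + A|/|A| = 10/4 = 10/4 ≈ 2.5000.
Step 3: Plünnecke-Ruzsa gives |3A| ≤ K³·|A| = (2.5000)³ · 4 ≈ 62.5000.
Step 4: Compute 3A = A + A + A directly by enumerating all triples (a,b,c) ∈ A³; |3A| = 18.
Step 5: Check 18 ≤ 62.5000? Yes ✓.

K = 10/4, Plünnecke-Ruzsa bound K³|A| ≈ 62.5000, |3A| = 18, inequality holds.


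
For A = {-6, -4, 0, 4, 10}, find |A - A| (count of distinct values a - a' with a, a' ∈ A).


A - A = {a - a' : a, a' ∈ A}; |A| = 5.
Bounds: 2|A|-1 ≤ |A - A| ≤ |A|² - |A| + 1, i.e. 9 ≤ |A - A| ≤ 21.
Note: 0 ∈ A - A always (from a - a). The set is symmetric: if d ∈ A - A then -d ∈ A - A.
Enumerate nonzero differences d = a - a' with a > a' (then include -d):
Positive differences: {2, 4, 6, 8, 10, 14, 16}
Full difference set: {0} ∪ (positive diffs) ∪ (negative diffs).
|A - A| = 1 + 2·7 = 15 (matches direct enumeration: 15).

|A - A| = 15


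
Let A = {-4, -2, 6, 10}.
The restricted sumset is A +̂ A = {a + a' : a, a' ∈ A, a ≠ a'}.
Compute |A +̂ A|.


Restricted sumset: A +̂ A = {a + a' : a ∈ A, a' ∈ A, a ≠ a'}.
Equivalently, take A + A and drop any sum 2a that is achievable ONLY as a + a for a ∈ A (i.e. sums representable only with equal summands).
Enumerate pairs (a, a') with a < a' (symmetric, so each unordered pair gives one sum; this covers all a ≠ a'):
  -4 + -2 = -6
  -4 + 6 = 2
  -4 + 10 = 6
  -2 + 6 = 4
  -2 + 10 = 8
  6 + 10 = 16
Collected distinct sums: {-6, 2, 4, 6, 8, 16}
|A +̂ A| = 6
(Reference bound: |A +̂ A| ≥ 2|A| - 3 for |A| ≥ 2, with |A| = 4 giving ≥ 5.)

|A +̂ A| = 6


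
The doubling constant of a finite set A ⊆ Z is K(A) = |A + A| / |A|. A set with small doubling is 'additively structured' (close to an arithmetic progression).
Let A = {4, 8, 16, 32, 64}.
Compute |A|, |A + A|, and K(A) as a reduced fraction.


|A| = 5.
Compute A + A by enumerating all 25 pairs.
A + A = {8, 12, 16, 20, 24, 32, 36, 40, 48, 64, 68, 72, 80, 96, 128}, so |A + A| = 15.
K = |A + A| / |A| = 15/5 = 3/1 ≈ 3.0000.
Reference: AP of size 5 gives K = 9/5 ≈ 1.8000; a fully generic set of size 5 gives K ≈ 3.0000.

|A| = 5, |A + A| = 15, K = 15/5 = 3/1.


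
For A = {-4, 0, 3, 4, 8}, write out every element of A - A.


A - A = {a - a' : a, a' ∈ A}.
Compute a - a' for each ordered pair (a, a'):
a = -4: -4--4=0, -4-0=-4, -4-3=-7, -4-4=-8, -4-8=-12
a = 0: 0--4=4, 0-0=0, 0-3=-3, 0-4=-4, 0-8=-8
a = 3: 3--4=7, 3-0=3, 3-3=0, 3-4=-1, 3-8=-5
a = 4: 4--4=8, 4-0=4, 4-3=1, 4-4=0, 4-8=-4
a = 8: 8--4=12, 8-0=8, 8-3=5, 8-4=4, 8-8=0
Collecting distinct values (and noting 0 appears from a-a):
A - A = {-12, -8, -7, -5, -4, -3, -1, 0, 1, 3, 4, 5, 7, 8, 12}
|A - A| = 15

A - A = {-12, -8, -7, -5, -4, -3, -1, 0, 1, 3, 4, 5, 7, 8, 12}


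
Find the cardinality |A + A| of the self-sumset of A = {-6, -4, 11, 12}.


A + A = {a + a' : a, a' ∈ A}; |A| = 4.
General bounds: 2|A| - 1 ≤ |A + A| ≤ |A|(|A|+1)/2, i.e. 7 ≤ |A + A| ≤ 10.
Lower bound 2|A|-1 is attained iff A is an arithmetic progression.
Enumerate sums a + a' for a ≤ a' (symmetric, so this suffices):
a = -6: -6+-6=-12, -6+-4=-10, -6+11=5, -6+12=6
a = -4: -4+-4=-8, -4+11=7, -4+12=8
a = 11: 11+11=22, 11+12=23
a = 12: 12+12=24
Distinct sums: {-12, -10, -8, 5, 6, 7, 8, 22, 23, 24}
|A + A| = 10

|A + A| = 10


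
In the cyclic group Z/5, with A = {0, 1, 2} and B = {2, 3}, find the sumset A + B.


Work in Z/5Z: reduce every sum a + b modulo 5.
Enumerate all 6 pairs:
a = 0: 0+2=2, 0+3=3
a = 1: 1+2=3, 1+3=4
a = 2: 2+2=4, 2+3=0
Distinct residues collected: {0, 2, 3, 4}
|A + B| = 4 (out of 5 total residues).

A + B = {0, 2, 3, 4}


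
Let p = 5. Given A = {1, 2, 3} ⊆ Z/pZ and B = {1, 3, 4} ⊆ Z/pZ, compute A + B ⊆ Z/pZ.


Work in Z/5Z: reduce every sum a + b modulo 5.
Enumerate all 9 pairs:
a = 1: 1+1=2, 1+3=4, 1+4=0
a = 2: 2+1=3, 2+3=0, 2+4=1
a = 3: 3+1=4, 3+3=1, 3+4=2
Distinct residues collected: {0, 1, 2, 3, 4}
|A + B| = 5 (out of 5 total residues).

A + B = {0, 1, 2, 3, 4}


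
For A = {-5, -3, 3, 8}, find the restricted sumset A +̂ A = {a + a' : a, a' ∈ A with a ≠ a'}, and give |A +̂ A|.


Restricted sumset: A +̂ A = {a + a' : a ∈ A, a' ∈ A, a ≠ a'}.
Equivalently, take A + A and drop any sum 2a that is achievable ONLY as a + a for a ∈ A (i.e. sums representable only with equal summands).
Enumerate pairs (a, a') with a < a' (symmetric, so each unordered pair gives one sum; this covers all a ≠ a'):
  -5 + -3 = -8
  -5 + 3 = -2
  -5 + 8 = 3
  -3 + 3 = 0
  -3 + 8 = 5
  3 + 8 = 11
Collected distinct sums: {-8, -2, 0, 3, 5, 11}
|A +̂ A| = 6
(Reference bound: |A +̂ A| ≥ 2|A| - 3 for |A| ≥ 2, with |A| = 4 giving ≥ 5.)

|A +̂ A| = 6


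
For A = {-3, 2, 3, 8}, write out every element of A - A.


A - A = {a - a' : a, a' ∈ A}.
Compute a - a' for each ordered pair (a, a'):
a = -3: -3--3=0, -3-2=-5, -3-3=-6, -3-8=-11
a = 2: 2--3=5, 2-2=0, 2-3=-1, 2-8=-6
a = 3: 3--3=6, 3-2=1, 3-3=0, 3-8=-5
a = 8: 8--3=11, 8-2=6, 8-3=5, 8-8=0
Collecting distinct values (and noting 0 appears from a-a):
A - A = {-11, -6, -5, -1, 0, 1, 5, 6, 11}
|A - A| = 9

A - A = {-11, -6, -5, -1, 0, 1, 5, 6, 11}


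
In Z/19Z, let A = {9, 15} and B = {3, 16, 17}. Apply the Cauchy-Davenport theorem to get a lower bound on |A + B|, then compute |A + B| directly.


Cauchy-Davenport: |A + B| ≥ min(p, |A| + |B| - 1) for A, B nonempty in Z/pZ.
|A| = 2, |B| = 3, p = 19.
CD lower bound = min(19, 2 + 3 - 1) = min(19, 4) = 4.
Compute A + B mod 19 directly:
a = 9: 9+3=12, 9+16=6, 9+17=7
a = 15: 15+3=18, 15+16=12, 15+17=13
A + B = {6, 7, 12, 13, 18}, so |A + B| = 5.
Verify: 5 ≥ 4? Yes ✓.

CD lower bound = 4, actual |A + B| = 5.


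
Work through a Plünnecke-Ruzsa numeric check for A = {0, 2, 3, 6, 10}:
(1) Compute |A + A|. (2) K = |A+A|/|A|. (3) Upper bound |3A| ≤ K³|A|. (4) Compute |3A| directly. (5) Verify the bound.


|A| = 5.
Step 1: Compute A + A by enumerating all 25 pairs.
A + A = {0, 2, 3, 4, 5, 6, 8, 9, 10, 12, 13, 16, 20}, so |A + A| = 13.
Step 2: Doubling constant K = |A + A|/|A| = 13/5 = 13/5 ≈ 2.6000.
Step 3: Plünnecke-Ruzsa gives |3A| ≤ K³·|A| = (2.6000)³ · 5 ≈ 87.8800.
Step 4: Compute 3A = A + A + A directly by enumerating all triples (a,b,c) ∈ A³; |3A| = 23.
Step 5: Check 23 ≤ 87.8800? Yes ✓.

K = 13/5, Plünnecke-Ruzsa bound K³|A| ≈ 87.8800, |3A| = 23, inequality holds.


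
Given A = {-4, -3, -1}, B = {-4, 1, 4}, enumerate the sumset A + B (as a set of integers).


A + B = {a + b : a ∈ A, b ∈ B}.
Enumerate all |A|·|B| = 3·3 = 9 pairs (a, b) and collect distinct sums.
a = -4: -4+-4=-8, -4+1=-3, -4+4=0
a = -3: -3+-4=-7, -3+1=-2, -3+4=1
a = -1: -1+-4=-5, -1+1=0, -1+4=3
Collecting distinct sums: A + B = {-8, -7, -5, -3, -2, 0, 1, 3}
|A + B| = 8

A + B = {-8, -7, -5, -3, -2, 0, 1, 3}


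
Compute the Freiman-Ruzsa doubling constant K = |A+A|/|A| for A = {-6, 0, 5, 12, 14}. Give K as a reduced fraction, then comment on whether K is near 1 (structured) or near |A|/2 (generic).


|A| = 5.
Compute A + A by enumerating all 25 pairs.
A + A = {-12, -6, -1, 0, 5, 6, 8, 10, 12, 14, 17, 19, 24, 26, 28}, so |A + A| = 15.
K = |A + A| / |A| = 15/5 = 3/1 ≈ 3.0000.
Reference: AP of size 5 gives K = 9/5 ≈ 1.8000; a fully generic set of size 5 gives K ≈ 3.0000.

|A| = 5, |A + A| = 15, K = 15/5 = 3/1.


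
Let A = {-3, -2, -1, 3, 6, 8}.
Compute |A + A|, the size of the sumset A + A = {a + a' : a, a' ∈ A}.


A + A = {a + a' : a, a' ∈ A}; |A| = 6.
General bounds: 2|A| - 1 ≤ |A + A| ≤ |A|(|A|+1)/2, i.e. 11 ≤ |A + A| ≤ 21.
Lower bound 2|A|-1 is attained iff A is an arithmetic progression.
Enumerate sums a + a' for a ≤ a' (symmetric, so this suffices):
a = -3: -3+-3=-6, -3+-2=-5, -3+-1=-4, -3+3=0, -3+6=3, -3+8=5
a = -2: -2+-2=-4, -2+-1=-3, -2+3=1, -2+6=4, -2+8=6
a = -1: -1+-1=-2, -1+3=2, -1+6=5, -1+8=7
a = 3: 3+3=6, 3+6=9, 3+8=11
a = 6: 6+6=12, 6+8=14
a = 8: 8+8=16
Distinct sums: {-6, -5, -4, -3, -2, 0, 1, 2, 3, 4, 5, 6, 7, 9, 11, 12, 14, 16}
|A + A| = 18

|A + A| = 18


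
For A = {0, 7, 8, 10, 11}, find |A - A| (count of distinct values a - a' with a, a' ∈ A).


A - A = {a - a' : a, a' ∈ A}; |A| = 5.
Bounds: 2|A|-1 ≤ |A - A| ≤ |A|² - |A| + 1, i.e. 9 ≤ |A - A| ≤ 21.
Note: 0 ∈ A - A always (from a - a). The set is symmetric: if d ∈ A - A then -d ∈ A - A.
Enumerate nonzero differences d = a - a' with a > a' (then include -d):
Positive differences: {1, 2, 3, 4, 7, 8, 10, 11}
Full difference set: {0} ∪ (positive diffs) ∪ (negative diffs).
|A - A| = 1 + 2·8 = 17 (matches direct enumeration: 17).

|A - A| = 17


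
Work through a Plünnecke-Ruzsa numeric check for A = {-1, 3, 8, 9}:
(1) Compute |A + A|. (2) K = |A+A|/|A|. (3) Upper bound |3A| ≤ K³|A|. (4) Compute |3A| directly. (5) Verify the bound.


|A| = 4.
Step 1: Compute A + A by enumerating all 16 pairs.
A + A = {-2, 2, 6, 7, 8, 11, 12, 16, 17, 18}, so |A + A| = 10.
Step 2: Doubling constant K = |A + A|/|A| = 10/4 = 10/4 ≈ 2.5000.
Step 3: Plünnecke-Ruzsa gives |3A| ≤ K³·|A| = (2.5000)³ · 4 ≈ 62.5000.
Step 4: Compute 3A = A + A + A directly by enumerating all triples (a,b,c) ∈ A³; |3A| = 19.
Step 5: Check 19 ≤ 62.5000? Yes ✓.

K = 10/4, Plünnecke-Ruzsa bound K³|A| ≈ 62.5000, |3A| = 19, inequality holds.


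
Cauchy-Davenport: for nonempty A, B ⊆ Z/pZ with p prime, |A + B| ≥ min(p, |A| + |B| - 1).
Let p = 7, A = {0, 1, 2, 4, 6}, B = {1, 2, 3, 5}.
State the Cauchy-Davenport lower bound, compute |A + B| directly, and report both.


Cauchy-Davenport: |A + B| ≥ min(p, |A| + |B| - 1) for A, B nonempty in Z/pZ.
|A| = 5, |B| = 4, p = 7.
CD lower bound = min(7, 5 + 4 - 1) = min(7, 8) = 7.
Compute A + B mod 7 directly:
a = 0: 0+1=1, 0+2=2, 0+3=3, 0+5=5
a = 1: 1+1=2, 1+2=3, 1+3=4, 1+5=6
a = 2: 2+1=3, 2+2=4, 2+3=5, 2+5=0
a = 4: 4+1=5, 4+2=6, 4+3=0, 4+5=2
a = 6: 6+1=0, 6+2=1, 6+3=2, 6+5=4
A + B = {0, 1, 2, 3, 4, 5, 6}, so |A + B| = 7.
Verify: 7 ≥ 7? Yes ✓.

CD lower bound = 7, actual |A + B| = 7.


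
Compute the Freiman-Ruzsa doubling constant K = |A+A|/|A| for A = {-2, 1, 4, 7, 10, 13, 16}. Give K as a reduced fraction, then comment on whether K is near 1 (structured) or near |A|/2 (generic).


|A| = 7.
Compute A + A by enumerating all 49 pairs.
A + A = {-4, -1, 2, 5, 8, 11, 14, 17, 20, 23, 26, 29, 32}, so |A + A| = 13.
K = |A + A| / |A| = 13/7 (already in lowest terms) ≈ 1.8571.
Reference: AP of size 7 gives K = 13/7 ≈ 1.8571; a fully generic set of size 7 gives K ≈ 4.0000.

|A| = 7, |A + A| = 13, K = 13/7.


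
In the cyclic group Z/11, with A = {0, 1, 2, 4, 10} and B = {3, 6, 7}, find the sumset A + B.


Work in Z/11Z: reduce every sum a + b modulo 11.
Enumerate all 15 pairs:
a = 0: 0+3=3, 0+6=6, 0+7=7
a = 1: 1+3=4, 1+6=7, 1+7=8
a = 2: 2+3=5, 2+6=8, 2+7=9
a = 4: 4+3=7, 4+6=10, 4+7=0
a = 10: 10+3=2, 10+6=5, 10+7=6
Distinct residues collected: {0, 2, 3, 4, 5, 6, 7, 8, 9, 10}
|A + B| = 10 (out of 11 total residues).

A + B = {0, 2, 3, 4, 5, 6, 7, 8, 9, 10}


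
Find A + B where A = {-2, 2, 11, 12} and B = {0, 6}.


A + B = {a + b : a ∈ A, b ∈ B}.
Enumerate all |A|·|B| = 4·2 = 8 pairs (a, b) and collect distinct sums.
a = -2: -2+0=-2, -2+6=4
a = 2: 2+0=2, 2+6=8
a = 11: 11+0=11, 11+6=17
a = 12: 12+0=12, 12+6=18
Collecting distinct sums: A + B = {-2, 2, 4, 8, 11, 12, 17, 18}
|A + B| = 8

A + B = {-2, 2, 4, 8, 11, 12, 17, 18}


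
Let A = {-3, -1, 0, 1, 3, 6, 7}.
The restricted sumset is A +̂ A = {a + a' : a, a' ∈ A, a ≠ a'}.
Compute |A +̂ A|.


Restricted sumset: A +̂ A = {a + a' : a ∈ A, a' ∈ A, a ≠ a'}.
Equivalently, take A + A and drop any sum 2a that is achievable ONLY as a + a for a ∈ A (i.e. sums representable only with equal summands).
Enumerate pairs (a, a') with a < a' (symmetric, so each unordered pair gives one sum; this covers all a ≠ a'):
  -3 + -1 = -4
  -3 + 0 = -3
  -3 + 1 = -2
  -3 + 3 = 0
  -3 + 6 = 3
  -3 + 7 = 4
  -1 + 0 = -1
  -1 + 1 = 0
  -1 + 3 = 2
  -1 + 6 = 5
  -1 + 7 = 6
  0 + 1 = 1
  0 + 3 = 3
  0 + 6 = 6
  0 + 7 = 7
  1 + 3 = 4
  1 + 6 = 7
  1 + 7 = 8
  3 + 6 = 9
  3 + 7 = 10
  6 + 7 = 13
Collected distinct sums: {-4, -3, -2, -1, 0, 1, 2, 3, 4, 5, 6, 7, 8, 9, 10, 13}
|A +̂ A| = 16
(Reference bound: |A +̂ A| ≥ 2|A| - 3 for |A| ≥ 2, with |A| = 7 giving ≥ 11.)

|A +̂ A| = 16


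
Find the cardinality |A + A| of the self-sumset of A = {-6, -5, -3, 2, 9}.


A + A = {a + a' : a, a' ∈ A}; |A| = 5.
General bounds: 2|A| - 1 ≤ |A + A| ≤ |A|(|A|+1)/2, i.e. 9 ≤ |A + A| ≤ 15.
Lower bound 2|A|-1 is attained iff A is an arithmetic progression.
Enumerate sums a + a' for a ≤ a' (symmetric, so this suffices):
a = -6: -6+-6=-12, -6+-5=-11, -6+-3=-9, -6+2=-4, -6+9=3
a = -5: -5+-5=-10, -5+-3=-8, -5+2=-3, -5+9=4
a = -3: -3+-3=-6, -3+2=-1, -3+9=6
a = 2: 2+2=4, 2+9=11
a = 9: 9+9=18
Distinct sums: {-12, -11, -10, -9, -8, -6, -4, -3, -1, 3, 4, 6, 11, 18}
|A + A| = 14

|A + A| = 14


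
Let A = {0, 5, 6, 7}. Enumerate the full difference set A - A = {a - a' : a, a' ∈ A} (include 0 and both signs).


A - A = {a - a' : a, a' ∈ A}.
Compute a - a' for each ordered pair (a, a'):
a = 0: 0-0=0, 0-5=-5, 0-6=-6, 0-7=-7
a = 5: 5-0=5, 5-5=0, 5-6=-1, 5-7=-2
a = 6: 6-0=6, 6-5=1, 6-6=0, 6-7=-1
a = 7: 7-0=7, 7-5=2, 7-6=1, 7-7=0
Collecting distinct values (and noting 0 appears from a-a):
A - A = {-7, -6, -5, -2, -1, 0, 1, 2, 5, 6, 7}
|A - A| = 11

A - A = {-7, -6, -5, -2, -1, 0, 1, 2, 5, 6, 7}


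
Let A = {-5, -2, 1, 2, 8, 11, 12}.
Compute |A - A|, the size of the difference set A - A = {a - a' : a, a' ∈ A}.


A - A = {a - a' : a, a' ∈ A}; |A| = 7.
Bounds: 2|A|-1 ≤ |A - A| ≤ |A|² - |A| + 1, i.e. 13 ≤ |A - A| ≤ 43.
Note: 0 ∈ A - A always (from a - a). The set is symmetric: if d ∈ A - A then -d ∈ A - A.
Enumerate nonzero differences d = a - a' with a > a' (then include -d):
Positive differences: {1, 3, 4, 6, 7, 9, 10, 11, 13, 14, 16, 17}
Full difference set: {0} ∪ (positive diffs) ∪ (negative diffs).
|A - A| = 1 + 2·12 = 25 (matches direct enumeration: 25).

|A - A| = 25


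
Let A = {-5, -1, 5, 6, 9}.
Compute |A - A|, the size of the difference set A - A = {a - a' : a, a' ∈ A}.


A - A = {a - a' : a, a' ∈ A}; |A| = 5.
Bounds: 2|A|-1 ≤ |A - A| ≤ |A|² - |A| + 1, i.e. 9 ≤ |A - A| ≤ 21.
Note: 0 ∈ A - A always (from a - a). The set is symmetric: if d ∈ A - A then -d ∈ A - A.
Enumerate nonzero differences d = a - a' with a > a' (then include -d):
Positive differences: {1, 3, 4, 6, 7, 10, 11, 14}
Full difference set: {0} ∪ (positive diffs) ∪ (negative diffs).
|A - A| = 1 + 2·8 = 17 (matches direct enumeration: 17).

|A - A| = 17


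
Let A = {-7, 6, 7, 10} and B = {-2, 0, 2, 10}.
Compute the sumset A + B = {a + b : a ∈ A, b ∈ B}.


A + B = {a + b : a ∈ A, b ∈ B}.
Enumerate all |A|·|B| = 4·4 = 16 pairs (a, b) and collect distinct sums.
a = -7: -7+-2=-9, -7+0=-7, -7+2=-5, -7+10=3
a = 6: 6+-2=4, 6+0=6, 6+2=8, 6+10=16
a = 7: 7+-2=5, 7+0=7, 7+2=9, 7+10=17
a = 10: 10+-2=8, 10+0=10, 10+2=12, 10+10=20
Collecting distinct sums: A + B = {-9, -7, -5, 3, 4, 5, 6, 7, 8, 9, 10, 12, 16, 17, 20}
|A + B| = 15

A + B = {-9, -7, -5, 3, 4, 5, 6, 7, 8, 9, 10, 12, 16, 17, 20}


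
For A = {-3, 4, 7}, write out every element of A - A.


A - A = {a - a' : a, a' ∈ A}.
Compute a - a' for each ordered pair (a, a'):
a = -3: -3--3=0, -3-4=-7, -3-7=-10
a = 4: 4--3=7, 4-4=0, 4-7=-3
a = 7: 7--3=10, 7-4=3, 7-7=0
Collecting distinct values (and noting 0 appears from a-a):
A - A = {-10, -7, -3, 0, 3, 7, 10}
|A - A| = 7

A - A = {-10, -7, -3, 0, 3, 7, 10}


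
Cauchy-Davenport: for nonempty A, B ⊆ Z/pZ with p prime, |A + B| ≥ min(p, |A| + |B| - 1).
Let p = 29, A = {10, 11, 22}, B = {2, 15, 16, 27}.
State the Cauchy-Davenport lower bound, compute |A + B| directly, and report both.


Cauchy-Davenport: |A + B| ≥ min(p, |A| + |B| - 1) for A, B nonempty in Z/pZ.
|A| = 3, |B| = 4, p = 29.
CD lower bound = min(29, 3 + 4 - 1) = min(29, 6) = 6.
Compute A + B mod 29 directly:
a = 10: 10+2=12, 10+15=25, 10+16=26, 10+27=8
a = 11: 11+2=13, 11+15=26, 11+16=27, 11+27=9
a = 22: 22+2=24, 22+15=8, 22+16=9, 22+27=20
A + B = {8, 9, 12, 13, 20, 24, 25, 26, 27}, so |A + B| = 9.
Verify: 9 ≥ 6? Yes ✓.

CD lower bound = 6, actual |A + B| = 9.


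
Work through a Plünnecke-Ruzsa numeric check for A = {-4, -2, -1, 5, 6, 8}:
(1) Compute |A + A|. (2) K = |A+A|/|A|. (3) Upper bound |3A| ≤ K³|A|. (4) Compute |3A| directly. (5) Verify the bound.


|A| = 6.
Step 1: Compute A + A by enumerating all 36 pairs.
A + A = {-8, -6, -5, -4, -3, -2, 1, 2, 3, 4, 5, 6, 7, 10, 11, 12, 13, 14, 16}, so |A + A| = 19.
Step 2: Doubling constant K = |A + A|/|A| = 19/6 = 19/6 ≈ 3.1667.
Step 3: Plünnecke-Ruzsa gives |3A| ≤ K³·|A| = (3.1667)³ · 6 ≈ 190.5278.
Step 4: Compute 3A = A + A + A directly by enumerating all triples (a,b,c) ∈ A³; |3A| = 35.
Step 5: Check 35 ≤ 190.5278? Yes ✓.

K = 19/6, Plünnecke-Ruzsa bound K³|A| ≈ 190.5278, |3A| = 35, inequality holds.


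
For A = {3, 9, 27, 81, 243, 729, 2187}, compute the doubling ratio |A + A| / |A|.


|A| = 7.
Compute A + A by enumerating all 49 pairs.
A + A = {6, 12, 18, 30, 36, 54, 84, 90, 108, 162, 246, 252, 270, 324, 486, 732, 738, 756, 810, 972, 1458, 2190, 2196, 2214, 2268, 2430, 2916, 4374}, so |A + A| = 28.
K = |A + A| / |A| = 28/7 = 4/1 ≈ 4.0000.
Reference: AP of size 7 gives K = 13/7 ≈ 1.8571; a fully generic set of size 7 gives K ≈ 4.0000.

|A| = 7, |A + A| = 28, K = 28/7 = 4/1.


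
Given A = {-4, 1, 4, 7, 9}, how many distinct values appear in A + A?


A + A = {a + a' : a, a' ∈ A}; |A| = 5.
General bounds: 2|A| - 1 ≤ |A + A| ≤ |A|(|A|+1)/2, i.e. 9 ≤ |A + A| ≤ 15.
Lower bound 2|A|-1 is attained iff A is an arithmetic progression.
Enumerate sums a + a' for a ≤ a' (symmetric, so this suffices):
a = -4: -4+-4=-8, -4+1=-3, -4+4=0, -4+7=3, -4+9=5
a = 1: 1+1=2, 1+4=5, 1+7=8, 1+9=10
a = 4: 4+4=8, 4+7=11, 4+9=13
a = 7: 7+7=14, 7+9=16
a = 9: 9+9=18
Distinct sums: {-8, -3, 0, 2, 3, 5, 8, 10, 11, 13, 14, 16, 18}
|A + A| = 13

|A + A| = 13


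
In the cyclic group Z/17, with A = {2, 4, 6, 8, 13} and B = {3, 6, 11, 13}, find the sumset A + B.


Work in Z/17Z: reduce every sum a + b modulo 17.
Enumerate all 20 pairs:
a = 2: 2+3=5, 2+6=8, 2+11=13, 2+13=15
a = 4: 4+3=7, 4+6=10, 4+11=15, 4+13=0
a = 6: 6+3=9, 6+6=12, 6+11=0, 6+13=2
a = 8: 8+3=11, 8+6=14, 8+11=2, 8+13=4
a = 13: 13+3=16, 13+6=2, 13+11=7, 13+13=9
Distinct residues collected: {0, 2, 4, 5, 7, 8, 9, 10, 11, 12, 13, 14, 15, 16}
|A + B| = 14 (out of 17 total residues).

A + B = {0, 2, 4, 5, 7, 8, 9, 10, 11, 12, 13, 14, 15, 16}


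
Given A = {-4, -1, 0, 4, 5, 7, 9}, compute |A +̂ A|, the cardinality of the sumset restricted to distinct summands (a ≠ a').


Restricted sumset: A +̂ A = {a + a' : a ∈ A, a' ∈ A, a ≠ a'}.
Equivalently, take A + A and drop any sum 2a that is achievable ONLY as a + a for a ∈ A (i.e. sums representable only with equal summands).
Enumerate pairs (a, a') with a < a' (symmetric, so each unordered pair gives one sum; this covers all a ≠ a'):
  -4 + -1 = -5
  -4 + 0 = -4
  -4 + 4 = 0
  -4 + 5 = 1
  -4 + 7 = 3
  -4 + 9 = 5
  -1 + 0 = -1
  -1 + 4 = 3
  -1 + 5 = 4
  -1 + 7 = 6
  -1 + 9 = 8
  0 + 4 = 4
  0 + 5 = 5
  0 + 7 = 7
  0 + 9 = 9
  4 + 5 = 9
  4 + 7 = 11
  4 + 9 = 13
  5 + 7 = 12
  5 + 9 = 14
  7 + 9 = 16
Collected distinct sums: {-5, -4, -1, 0, 1, 3, 4, 5, 6, 7, 8, 9, 11, 12, 13, 14, 16}
|A +̂ A| = 17
(Reference bound: |A +̂ A| ≥ 2|A| - 3 for |A| ≥ 2, with |A| = 7 giving ≥ 11.)

|A +̂ A| = 17
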